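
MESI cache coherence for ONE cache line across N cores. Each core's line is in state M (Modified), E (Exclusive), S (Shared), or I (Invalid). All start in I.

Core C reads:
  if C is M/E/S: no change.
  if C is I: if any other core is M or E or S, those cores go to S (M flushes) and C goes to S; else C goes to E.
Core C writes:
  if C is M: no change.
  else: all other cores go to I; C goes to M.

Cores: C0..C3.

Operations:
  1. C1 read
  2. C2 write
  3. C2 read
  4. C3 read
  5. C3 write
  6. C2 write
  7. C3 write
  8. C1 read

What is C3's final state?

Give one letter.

Answer: S

Derivation:
Op 1: C1 read [C1 read from I: no other sharers -> C1=E (exclusive)] -> [I,E,I,I]
Op 2: C2 write [C2 write: invalidate ['C1=E'] -> C2=M] -> [I,I,M,I]
Op 3: C2 read [C2 read: already in M, no change] -> [I,I,M,I]
Op 4: C3 read [C3 read from I: others=['C2=M'] -> C3=S, others downsized to S] -> [I,I,S,S]
Op 5: C3 write [C3 write: invalidate ['C2=S'] -> C3=M] -> [I,I,I,M]
Op 6: C2 write [C2 write: invalidate ['C3=M'] -> C2=M] -> [I,I,M,I]
Op 7: C3 write [C3 write: invalidate ['C2=M'] -> C3=M] -> [I,I,I,M]
Op 8: C1 read [C1 read from I: others=['C3=M'] -> C1=S, others downsized to S] -> [I,S,I,S]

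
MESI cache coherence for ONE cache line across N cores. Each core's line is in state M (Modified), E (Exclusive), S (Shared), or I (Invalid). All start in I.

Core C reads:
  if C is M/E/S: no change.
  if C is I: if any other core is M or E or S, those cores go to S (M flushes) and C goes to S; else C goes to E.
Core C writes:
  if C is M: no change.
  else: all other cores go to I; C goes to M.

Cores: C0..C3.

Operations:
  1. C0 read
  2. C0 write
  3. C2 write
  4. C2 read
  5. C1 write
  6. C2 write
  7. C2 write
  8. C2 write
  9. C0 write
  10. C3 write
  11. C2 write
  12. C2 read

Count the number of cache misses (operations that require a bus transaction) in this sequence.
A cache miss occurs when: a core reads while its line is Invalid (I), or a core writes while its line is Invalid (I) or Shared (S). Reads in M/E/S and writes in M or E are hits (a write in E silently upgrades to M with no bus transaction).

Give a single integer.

Op 1: C0 read [C0 read from I: no other sharers -> C0=E (exclusive)] -> [E,I,I,I] [MISS #1: read from I]
Op 2: C0 write [C0 write: invalidate none -> C0=M] -> [M,I,I,I] [hit: write from E is a silent E->M upgrade, no bus transaction]
Op 3: C2 write [C2 write: invalidate ['C0=M'] -> C2=M] -> [I,I,M,I] [MISS #2: write from I]
Op 4: C2 read [C2 read: already in M, no change] -> [I,I,M,I] [hit: read from M]
Op 5: C1 write [C1 write: invalidate ['C2=M'] -> C1=M] -> [I,M,I,I] [MISS #3: write from I]
Op 6: C2 write [C2 write: invalidate ['C1=M'] -> C2=M] -> [I,I,M,I] [MISS #4: write from I]
Op 7: C2 write [C2 write: already M (modified), no change] -> [I,I,M,I] [hit: write from M]
Op 8: C2 write [C2 write: already M (modified), no change] -> [I,I,M,I] [hit: write from M]
Op 9: C0 write [C0 write: invalidate ['C2=M'] -> C0=M] -> [M,I,I,I] [MISS #5: write from I]
Op 10: C3 write [C3 write: invalidate ['C0=M'] -> C3=M] -> [I,I,I,M] [MISS #6: write from I]
Op 11: C2 write [C2 write: invalidate ['C3=M'] -> C2=M] -> [I,I,M,I] [MISS #7: write from I]
Op 12: C2 read [C2 read: already in M, no change] -> [I,I,M,I] [hit: read from M]

Answer: 7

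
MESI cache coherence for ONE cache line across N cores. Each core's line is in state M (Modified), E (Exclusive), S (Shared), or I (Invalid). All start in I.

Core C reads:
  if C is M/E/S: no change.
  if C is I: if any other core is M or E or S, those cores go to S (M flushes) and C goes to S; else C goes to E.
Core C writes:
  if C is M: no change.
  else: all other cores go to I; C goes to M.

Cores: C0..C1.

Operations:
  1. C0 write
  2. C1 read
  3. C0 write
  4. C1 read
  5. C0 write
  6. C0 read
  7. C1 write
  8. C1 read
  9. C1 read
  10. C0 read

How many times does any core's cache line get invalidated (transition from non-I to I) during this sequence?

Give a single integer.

Op 1: C0 write [C0 write: invalidate none -> C0=M] -> [M,I] (invalidations this op: 0; running total: 0)
Op 2: C1 read [C1 read from I: others=['C0=M'] -> C1=S, others downsized to S] -> [S,S] (invalidations this op: 0; running total: 0)
Op 3: C0 write [C0 write: invalidate ['C1=S'] -> C0=M] -> [M,I] (invalidations this op: 1; running total: 1)
Op 4: C1 read [C1 read from I: others=['C0=M'] -> C1=S, others downsized to S] -> [S,S] (invalidations this op: 0; running total: 1)
Op 5: C0 write [C0 write: invalidate ['C1=S'] -> C0=M] -> [M,I] (invalidations this op: 1; running total: 2)
Op 6: C0 read [C0 read: already in M, no change] -> [M,I] (invalidations this op: 0; running total: 2)
Op 7: C1 write [C1 write: invalidate ['C0=M'] -> C1=M] -> [I,M] (invalidations this op: 1; running total: 3)
Op 8: C1 read [C1 read: already in M, no change] -> [I,M] (invalidations this op: 0; running total: 3)
Op 9: C1 read [C1 read: already in M, no change] -> [I,M] (invalidations this op: 0; running total: 3)
Op 10: C0 read [C0 read from I: others=['C1=M'] -> C0=S, others downsized to S] -> [S,S] (invalidations this op: 0; running total: 3)

Answer: 3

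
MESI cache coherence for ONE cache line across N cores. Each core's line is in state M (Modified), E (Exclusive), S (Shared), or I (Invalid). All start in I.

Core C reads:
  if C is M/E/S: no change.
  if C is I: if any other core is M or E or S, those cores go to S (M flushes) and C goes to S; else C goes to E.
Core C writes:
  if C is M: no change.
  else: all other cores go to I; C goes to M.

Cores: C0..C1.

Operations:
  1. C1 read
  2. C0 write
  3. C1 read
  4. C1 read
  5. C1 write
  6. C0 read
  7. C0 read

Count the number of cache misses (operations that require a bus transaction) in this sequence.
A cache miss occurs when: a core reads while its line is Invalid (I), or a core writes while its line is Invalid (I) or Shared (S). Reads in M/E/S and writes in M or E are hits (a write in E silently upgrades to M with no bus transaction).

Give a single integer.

Answer: 5

Derivation:
Op 1: C1 read [C1 read from I: no other sharers -> C1=E (exclusive)] -> [I,E] [MISS #1: read from I]
Op 2: C0 write [C0 write: invalidate ['C1=E'] -> C0=M] -> [M,I] [MISS #2: write from I]
Op 3: C1 read [C1 read from I: others=['C0=M'] -> C1=S, others downsized to S] -> [S,S] [MISS #3: read from I]
Op 4: C1 read [C1 read: already in S, no change] -> [S,S] [hit: read from S]
Op 5: C1 write [C1 write: invalidate ['C0=S'] -> C1=M] -> [I,M] [MISS #4: write from S]
Op 6: C0 read [C0 read from I: others=['C1=M'] -> C0=S, others downsized to S] -> [S,S] [MISS #5: read from I]
Op 7: C0 read [C0 read: already in S, no change] -> [S,S] [hit: read from S]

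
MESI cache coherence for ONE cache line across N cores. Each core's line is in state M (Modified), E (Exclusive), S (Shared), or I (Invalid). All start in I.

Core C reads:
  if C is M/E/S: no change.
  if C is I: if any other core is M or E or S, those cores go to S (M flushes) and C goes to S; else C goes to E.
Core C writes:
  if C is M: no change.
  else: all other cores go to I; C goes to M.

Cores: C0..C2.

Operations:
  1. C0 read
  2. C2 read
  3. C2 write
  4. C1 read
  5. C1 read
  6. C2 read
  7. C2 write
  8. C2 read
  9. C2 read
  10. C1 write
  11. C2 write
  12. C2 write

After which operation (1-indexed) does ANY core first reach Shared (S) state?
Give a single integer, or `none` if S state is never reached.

Answer: 2

Derivation:
Op 1: C0 read [C0 read from I: no other sharers -> C0=E (exclusive)] -> [E,I,I]
Op 2: C2 read [C2 read from I: others=['C0=E'] -> C2=S, others downsized to S] -> [S,I,S]
  -> First S state at op 2; remaining ops need not be traced.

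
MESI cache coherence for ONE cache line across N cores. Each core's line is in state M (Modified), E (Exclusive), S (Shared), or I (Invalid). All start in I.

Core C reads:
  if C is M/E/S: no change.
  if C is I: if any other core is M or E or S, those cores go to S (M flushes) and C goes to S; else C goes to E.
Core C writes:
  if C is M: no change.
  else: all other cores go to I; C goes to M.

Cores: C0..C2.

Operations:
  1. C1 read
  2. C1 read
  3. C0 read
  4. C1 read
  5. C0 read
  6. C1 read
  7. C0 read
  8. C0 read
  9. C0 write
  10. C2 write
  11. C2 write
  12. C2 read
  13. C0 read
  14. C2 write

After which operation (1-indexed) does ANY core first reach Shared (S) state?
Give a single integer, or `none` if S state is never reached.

Op 1: C1 read [C1 read from I: no other sharers -> C1=E (exclusive)] -> [I,E,I]
Op 2: C1 read [C1 read: already in E, no change] -> [I,E,I]
Op 3: C0 read [C0 read from I: others=['C1=E'] -> C0=S, others downsized to S] -> [S,S,I]
  -> First S state at op 3; remaining ops need not be traced.

Answer: 3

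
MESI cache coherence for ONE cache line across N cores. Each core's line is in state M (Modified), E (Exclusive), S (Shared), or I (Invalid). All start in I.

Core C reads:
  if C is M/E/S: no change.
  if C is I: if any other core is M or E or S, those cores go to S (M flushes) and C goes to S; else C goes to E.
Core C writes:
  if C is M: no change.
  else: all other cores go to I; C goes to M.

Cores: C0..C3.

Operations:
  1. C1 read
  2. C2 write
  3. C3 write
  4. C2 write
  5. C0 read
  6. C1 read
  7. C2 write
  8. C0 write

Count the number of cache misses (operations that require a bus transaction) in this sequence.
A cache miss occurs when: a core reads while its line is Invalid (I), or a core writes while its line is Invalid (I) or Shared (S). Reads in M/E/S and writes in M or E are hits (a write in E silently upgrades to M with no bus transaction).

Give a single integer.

Answer: 8

Derivation:
Op 1: C1 read [C1 read from I: no other sharers -> C1=E (exclusive)] -> [I,E,I,I] [MISS #1: read from I]
Op 2: C2 write [C2 write: invalidate ['C1=E'] -> C2=M] -> [I,I,M,I] [MISS #2: write from I]
Op 3: C3 write [C3 write: invalidate ['C2=M'] -> C3=M] -> [I,I,I,M] [MISS #3: write from I]
Op 4: C2 write [C2 write: invalidate ['C3=M'] -> C2=M] -> [I,I,M,I] [MISS #4: write from I]
Op 5: C0 read [C0 read from I: others=['C2=M'] -> C0=S, others downsized to S] -> [S,I,S,I] [MISS #5: read from I]
Op 6: C1 read [C1 read from I: others=['C0=S', 'C2=S'] -> C1=S, others downsized to S] -> [S,S,S,I] [MISS #6: read from I]
Op 7: C2 write [C2 write: invalidate ['C0=S', 'C1=S'] -> C2=M] -> [I,I,M,I] [MISS #7: write from S]
Op 8: C0 write [C0 write: invalidate ['C2=M'] -> C0=M] -> [M,I,I,I] [MISS #8: write from I]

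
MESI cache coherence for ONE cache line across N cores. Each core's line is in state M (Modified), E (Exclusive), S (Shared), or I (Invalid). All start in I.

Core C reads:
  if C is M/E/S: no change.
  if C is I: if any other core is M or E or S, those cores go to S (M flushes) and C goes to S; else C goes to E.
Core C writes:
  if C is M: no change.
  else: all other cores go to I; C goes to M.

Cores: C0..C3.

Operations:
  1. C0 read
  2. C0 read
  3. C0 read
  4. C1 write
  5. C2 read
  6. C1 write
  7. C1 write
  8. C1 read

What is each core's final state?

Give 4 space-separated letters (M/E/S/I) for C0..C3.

Answer: I M I I

Derivation:
Op 1: C0 read [C0 read from I: no other sharers -> C0=E (exclusive)] -> [E,I,I,I]
Op 2: C0 read [C0 read: already in E, no change] -> [E,I,I,I]
Op 3: C0 read [C0 read: already in E, no change] -> [E,I,I,I]
Op 4: C1 write [C1 write: invalidate ['C0=E'] -> C1=M] -> [I,M,I,I]
Op 5: C2 read [C2 read from I: others=['C1=M'] -> C2=S, others downsized to S] -> [I,S,S,I]
Op 6: C1 write [C1 write: invalidate ['C2=S'] -> C1=M] -> [I,M,I,I]
Op 7: C1 write [C1 write: already M (modified), no change] -> [I,M,I,I]
Op 8: C1 read [C1 read: already in M, no change] -> [I,M,I,I]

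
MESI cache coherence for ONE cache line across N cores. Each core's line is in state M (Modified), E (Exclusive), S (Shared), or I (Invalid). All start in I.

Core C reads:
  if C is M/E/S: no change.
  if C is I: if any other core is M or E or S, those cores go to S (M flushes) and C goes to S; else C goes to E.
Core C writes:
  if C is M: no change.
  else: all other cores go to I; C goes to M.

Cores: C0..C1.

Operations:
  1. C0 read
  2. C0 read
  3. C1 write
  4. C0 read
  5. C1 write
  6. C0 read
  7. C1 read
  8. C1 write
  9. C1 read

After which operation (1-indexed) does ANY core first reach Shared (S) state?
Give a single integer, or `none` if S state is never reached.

Op 1: C0 read [C0 read from I: no other sharers -> C0=E (exclusive)] -> [E,I]
Op 2: C0 read [C0 read: already in E, no change] -> [E,I]
Op 3: C1 write [C1 write: invalidate ['C0=E'] -> C1=M] -> [I,M]
Op 4: C0 read [C0 read from I: others=['C1=M'] -> C0=S, others downsized to S] -> [S,S]
  -> First S state at op 4; remaining ops need not be traced.

Answer: 4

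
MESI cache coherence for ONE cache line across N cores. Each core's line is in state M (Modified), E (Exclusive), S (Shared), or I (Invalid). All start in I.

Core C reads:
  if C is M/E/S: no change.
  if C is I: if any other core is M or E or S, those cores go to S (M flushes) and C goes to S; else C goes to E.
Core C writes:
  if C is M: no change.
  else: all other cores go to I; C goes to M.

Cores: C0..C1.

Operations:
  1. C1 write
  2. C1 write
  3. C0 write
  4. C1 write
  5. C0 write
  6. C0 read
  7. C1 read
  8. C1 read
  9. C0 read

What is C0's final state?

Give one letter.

Answer: S

Derivation:
Op 1: C1 write [C1 write: invalidate none -> C1=M] -> [I,M]
Op 2: C1 write [C1 write: already M (modified), no change] -> [I,M]
Op 3: C0 write [C0 write: invalidate ['C1=M'] -> C0=M] -> [M,I]
Op 4: C1 write [C1 write: invalidate ['C0=M'] -> C1=M] -> [I,M]
Op 5: C0 write [C0 write: invalidate ['C1=M'] -> C0=M] -> [M,I]
Op 6: C0 read [C0 read: already in M, no change] -> [M,I]
Op 7: C1 read [C1 read from I: others=['C0=M'] -> C1=S, others downsized to S] -> [S,S]
Op 8: C1 read [C1 read: already in S, no change] -> [S,S]
Op 9: C0 read [C0 read: already in S, no change] -> [S,S]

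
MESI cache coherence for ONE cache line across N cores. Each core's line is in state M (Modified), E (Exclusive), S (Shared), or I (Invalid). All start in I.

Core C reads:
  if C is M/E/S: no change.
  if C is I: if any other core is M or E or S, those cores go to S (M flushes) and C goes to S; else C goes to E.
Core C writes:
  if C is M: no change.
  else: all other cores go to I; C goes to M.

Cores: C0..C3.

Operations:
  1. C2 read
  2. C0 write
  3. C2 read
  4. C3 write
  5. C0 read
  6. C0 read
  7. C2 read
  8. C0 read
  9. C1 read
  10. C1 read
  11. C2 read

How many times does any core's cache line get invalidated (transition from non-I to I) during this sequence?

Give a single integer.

Op 1: C2 read [C2 read from I: no other sharers -> C2=E (exclusive)] -> [I,I,E,I] (invalidations this op: 0; running total: 0)
Op 2: C0 write [C0 write: invalidate ['C2=E'] -> C0=M] -> [M,I,I,I] (invalidations this op: 1; running total: 1)
Op 3: C2 read [C2 read from I: others=['C0=M'] -> C2=S, others downsized to S] -> [S,I,S,I] (invalidations this op: 0; running total: 1)
Op 4: C3 write [C3 write: invalidate ['C0=S', 'C2=S'] -> C3=M] -> [I,I,I,M] (invalidations this op: 2; running total: 3)
Op 5: C0 read [C0 read from I: others=['C3=M'] -> C0=S, others downsized to S] -> [S,I,I,S] (invalidations this op: 0; running total: 3)
Op 6: C0 read [C0 read: already in S, no change] -> [S,I,I,S] (invalidations this op: 0; running total: 3)
Op 7: C2 read [C2 read from I: others=['C0=S', 'C3=S'] -> C2=S, others downsized to S] -> [S,I,S,S] (invalidations this op: 0; running total: 3)
Op 8: C0 read [C0 read: already in S, no change] -> [S,I,S,S] (invalidations this op: 0; running total: 3)
Op 9: C1 read [C1 read from I: others=['C0=S', 'C2=S', 'C3=S'] -> C1=S, others downsized to S] -> [S,S,S,S] (invalidations this op: 0; running total: 3)
Op 10: C1 read [C1 read: already in S, no change] -> [S,S,S,S] (invalidations this op: 0; running total: 3)
Op 11: C2 read [C2 read: already in S, no change] -> [S,S,S,S] (invalidations this op: 0; running total: 3)

Answer: 3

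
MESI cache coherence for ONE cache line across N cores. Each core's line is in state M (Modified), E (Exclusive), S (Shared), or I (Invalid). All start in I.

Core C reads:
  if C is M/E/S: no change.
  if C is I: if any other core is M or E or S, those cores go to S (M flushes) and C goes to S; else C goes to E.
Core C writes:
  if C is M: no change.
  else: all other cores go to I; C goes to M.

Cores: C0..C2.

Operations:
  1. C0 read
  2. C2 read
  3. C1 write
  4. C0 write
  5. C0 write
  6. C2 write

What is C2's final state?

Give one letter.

Op 1: C0 read [C0 read from I: no other sharers -> C0=E (exclusive)] -> [E,I,I]
Op 2: C2 read [C2 read from I: others=['C0=E'] -> C2=S, others downsized to S] -> [S,I,S]
Op 3: C1 write [C1 write: invalidate ['C0=S', 'C2=S'] -> C1=M] -> [I,M,I]
Op 4: C0 write [C0 write: invalidate ['C1=M'] -> C0=M] -> [M,I,I]
Op 5: C0 write [C0 write: already M (modified), no change] -> [M,I,I]
Op 6: C2 write [C2 write: invalidate ['C0=M'] -> C2=M] -> [I,I,M]

Answer: M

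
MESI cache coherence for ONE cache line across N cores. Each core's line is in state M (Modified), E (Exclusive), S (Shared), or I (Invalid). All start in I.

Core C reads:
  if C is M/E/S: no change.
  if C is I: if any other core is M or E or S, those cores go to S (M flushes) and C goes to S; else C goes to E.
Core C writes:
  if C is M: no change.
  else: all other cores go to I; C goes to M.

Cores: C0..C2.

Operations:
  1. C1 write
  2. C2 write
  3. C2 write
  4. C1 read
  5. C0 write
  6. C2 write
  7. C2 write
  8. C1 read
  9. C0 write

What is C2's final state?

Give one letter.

Op 1: C1 write [C1 write: invalidate none -> C1=M] -> [I,M,I]
Op 2: C2 write [C2 write: invalidate ['C1=M'] -> C2=M] -> [I,I,M]
Op 3: C2 write [C2 write: already M (modified), no change] -> [I,I,M]
Op 4: C1 read [C1 read from I: others=['C2=M'] -> C1=S, others downsized to S] -> [I,S,S]
Op 5: C0 write [C0 write: invalidate ['C1=S', 'C2=S'] -> C0=M] -> [M,I,I]
Op 6: C2 write [C2 write: invalidate ['C0=M'] -> C2=M] -> [I,I,M]
Op 7: C2 write [C2 write: already M (modified), no change] -> [I,I,M]
Op 8: C1 read [C1 read from I: others=['C2=M'] -> C1=S, others downsized to S] -> [I,S,S]
Op 9: C0 write [C0 write: invalidate ['C1=S', 'C2=S'] -> C0=M] -> [M,I,I]

Answer: I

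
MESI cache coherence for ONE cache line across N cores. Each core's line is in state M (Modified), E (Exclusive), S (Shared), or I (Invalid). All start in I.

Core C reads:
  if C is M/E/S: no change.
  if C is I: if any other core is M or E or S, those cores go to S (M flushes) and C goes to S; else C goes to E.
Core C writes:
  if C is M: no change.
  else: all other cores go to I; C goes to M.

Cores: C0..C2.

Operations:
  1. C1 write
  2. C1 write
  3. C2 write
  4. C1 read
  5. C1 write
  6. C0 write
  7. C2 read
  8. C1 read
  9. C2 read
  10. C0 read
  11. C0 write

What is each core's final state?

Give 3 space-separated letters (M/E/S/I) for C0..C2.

Answer: M I I

Derivation:
Op 1: C1 write [C1 write: invalidate none -> C1=M] -> [I,M,I]
Op 2: C1 write [C1 write: already M (modified), no change] -> [I,M,I]
Op 3: C2 write [C2 write: invalidate ['C1=M'] -> C2=M] -> [I,I,M]
Op 4: C1 read [C1 read from I: others=['C2=M'] -> C1=S, others downsized to S] -> [I,S,S]
Op 5: C1 write [C1 write: invalidate ['C2=S'] -> C1=M] -> [I,M,I]
Op 6: C0 write [C0 write: invalidate ['C1=M'] -> C0=M] -> [M,I,I]
Op 7: C2 read [C2 read from I: others=['C0=M'] -> C2=S, others downsized to S] -> [S,I,S]
Op 8: C1 read [C1 read from I: others=['C0=S', 'C2=S'] -> C1=S, others downsized to S] -> [S,S,S]
Op 9: C2 read [C2 read: already in S, no change] -> [S,S,S]
Op 10: C0 read [C0 read: already in S, no change] -> [S,S,S]
Op 11: C0 write [C0 write: invalidate ['C1=S', 'C2=S'] -> C0=M] -> [M,I,I]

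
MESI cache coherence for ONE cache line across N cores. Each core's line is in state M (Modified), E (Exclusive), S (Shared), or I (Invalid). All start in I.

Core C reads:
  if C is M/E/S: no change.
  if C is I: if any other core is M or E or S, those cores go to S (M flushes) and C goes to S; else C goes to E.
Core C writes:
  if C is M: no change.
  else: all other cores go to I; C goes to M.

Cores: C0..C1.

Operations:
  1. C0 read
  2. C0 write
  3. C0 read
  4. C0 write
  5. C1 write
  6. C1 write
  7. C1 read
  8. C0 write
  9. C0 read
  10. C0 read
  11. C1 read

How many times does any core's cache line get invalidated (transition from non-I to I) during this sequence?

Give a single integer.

Answer: 2

Derivation:
Op 1: C0 read [C0 read from I: no other sharers -> C0=E (exclusive)] -> [E,I] (invalidations this op: 0; running total: 0)
Op 2: C0 write [C0 write: invalidate none -> C0=M] -> [M,I] (invalidations this op: 0; running total: 0)
Op 3: C0 read [C0 read: already in M, no change] -> [M,I] (invalidations this op: 0; running total: 0)
Op 4: C0 write [C0 write: already M (modified), no change] -> [M,I] (invalidations this op: 0; running total: 0)
Op 5: C1 write [C1 write: invalidate ['C0=M'] -> C1=M] -> [I,M] (invalidations this op: 1; running total: 1)
Op 6: C1 write [C1 write: already M (modified), no change] -> [I,M] (invalidations this op: 0; running total: 1)
Op 7: C1 read [C1 read: already in M, no change] -> [I,M] (invalidations this op: 0; running total: 1)
Op 8: C0 write [C0 write: invalidate ['C1=M'] -> C0=M] -> [M,I] (invalidations this op: 1; running total: 2)
Op 9: C0 read [C0 read: already in M, no change] -> [M,I] (invalidations this op: 0; running total: 2)
Op 10: C0 read [C0 read: already in M, no change] -> [M,I] (invalidations this op: 0; running total: 2)
Op 11: C1 read [C1 read from I: others=['C0=M'] -> C1=S, others downsized to S] -> [S,S] (invalidations this op: 0; running total: 2)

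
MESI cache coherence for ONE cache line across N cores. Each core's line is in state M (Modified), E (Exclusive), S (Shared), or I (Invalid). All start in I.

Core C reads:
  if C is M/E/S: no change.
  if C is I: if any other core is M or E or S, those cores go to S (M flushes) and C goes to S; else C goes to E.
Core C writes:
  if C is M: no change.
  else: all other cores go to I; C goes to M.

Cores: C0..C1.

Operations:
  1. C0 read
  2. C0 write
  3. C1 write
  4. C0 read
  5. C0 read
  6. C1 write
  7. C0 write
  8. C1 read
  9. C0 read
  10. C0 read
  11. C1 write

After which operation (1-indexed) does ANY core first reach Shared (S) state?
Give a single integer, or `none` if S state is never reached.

Op 1: C0 read [C0 read from I: no other sharers -> C0=E (exclusive)] -> [E,I]
Op 2: C0 write [C0 write: invalidate none -> C0=M] -> [M,I]
Op 3: C1 write [C1 write: invalidate ['C0=M'] -> C1=M] -> [I,M]
Op 4: C0 read [C0 read from I: others=['C1=M'] -> C0=S, others downsized to S] -> [S,S]
  -> First S state at op 4; remaining ops need not be traced.

Answer: 4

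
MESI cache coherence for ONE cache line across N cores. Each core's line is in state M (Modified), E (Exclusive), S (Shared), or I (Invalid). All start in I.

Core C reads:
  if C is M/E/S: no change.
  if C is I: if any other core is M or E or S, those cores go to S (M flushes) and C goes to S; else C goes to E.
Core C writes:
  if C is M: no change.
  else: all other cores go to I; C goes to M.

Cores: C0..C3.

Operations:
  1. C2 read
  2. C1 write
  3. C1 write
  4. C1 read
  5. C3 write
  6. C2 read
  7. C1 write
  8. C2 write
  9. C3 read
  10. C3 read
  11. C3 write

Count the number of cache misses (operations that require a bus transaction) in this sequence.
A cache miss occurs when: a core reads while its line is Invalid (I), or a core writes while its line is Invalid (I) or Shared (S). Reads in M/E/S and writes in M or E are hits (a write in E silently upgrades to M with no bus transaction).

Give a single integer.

Answer: 8

Derivation:
Op 1: C2 read [C2 read from I: no other sharers -> C2=E (exclusive)] -> [I,I,E,I] [MISS #1: read from I]
Op 2: C1 write [C1 write: invalidate ['C2=E'] -> C1=M] -> [I,M,I,I] [MISS #2: write from I]
Op 3: C1 write [C1 write: already M (modified), no change] -> [I,M,I,I] [hit: write from M]
Op 4: C1 read [C1 read: already in M, no change] -> [I,M,I,I] [hit: read from M]
Op 5: C3 write [C3 write: invalidate ['C1=M'] -> C3=M] -> [I,I,I,M] [MISS #3: write from I]
Op 6: C2 read [C2 read from I: others=['C3=M'] -> C2=S, others downsized to S] -> [I,I,S,S] [MISS #4: read from I]
Op 7: C1 write [C1 write: invalidate ['C2=S', 'C3=S'] -> C1=M] -> [I,M,I,I] [MISS #5: write from I]
Op 8: C2 write [C2 write: invalidate ['C1=M'] -> C2=M] -> [I,I,M,I] [MISS #6: write from I]
Op 9: C3 read [C3 read from I: others=['C2=M'] -> C3=S, others downsized to S] -> [I,I,S,S] [MISS #7: read from I]
Op 10: C3 read [C3 read: already in S, no change] -> [I,I,S,S] [hit: read from S]
Op 11: C3 write [C3 write: invalidate ['C2=S'] -> C3=M] -> [I,I,I,M] [MISS #8: write from S]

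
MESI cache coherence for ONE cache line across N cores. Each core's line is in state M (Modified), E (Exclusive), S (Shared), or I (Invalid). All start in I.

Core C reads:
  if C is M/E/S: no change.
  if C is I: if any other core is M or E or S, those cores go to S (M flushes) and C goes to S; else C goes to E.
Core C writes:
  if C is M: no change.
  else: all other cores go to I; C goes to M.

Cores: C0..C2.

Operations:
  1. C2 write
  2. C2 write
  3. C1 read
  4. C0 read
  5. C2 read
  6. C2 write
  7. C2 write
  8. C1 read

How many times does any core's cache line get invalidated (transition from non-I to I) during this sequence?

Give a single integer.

Answer: 2

Derivation:
Op 1: C2 write [C2 write: invalidate none -> C2=M] -> [I,I,M] (invalidations this op: 0; running total: 0)
Op 2: C2 write [C2 write: already M (modified), no change] -> [I,I,M] (invalidations this op: 0; running total: 0)
Op 3: C1 read [C1 read from I: others=['C2=M'] -> C1=S, others downsized to S] -> [I,S,S] (invalidations this op: 0; running total: 0)
Op 4: C0 read [C0 read from I: others=['C1=S', 'C2=S'] -> C0=S, others downsized to S] -> [S,S,S] (invalidations this op: 0; running total: 0)
Op 5: C2 read [C2 read: already in S, no change] -> [S,S,S] (invalidations this op: 0; running total: 0)
Op 6: C2 write [C2 write: invalidate ['C0=S', 'C1=S'] -> C2=M] -> [I,I,M] (invalidations this op: 2; running total: 2)
Op 7: C2 write [C2 write: already M (modified), no change] -> [I,I,M] (invalidations this op: 0; running total: 2)
Op 8: C1 read [C1 read from I: others=['C2=M'] -> C1=S, others downsized to S] -> [I,S,S] (invalidations this op: 0; running total: 2)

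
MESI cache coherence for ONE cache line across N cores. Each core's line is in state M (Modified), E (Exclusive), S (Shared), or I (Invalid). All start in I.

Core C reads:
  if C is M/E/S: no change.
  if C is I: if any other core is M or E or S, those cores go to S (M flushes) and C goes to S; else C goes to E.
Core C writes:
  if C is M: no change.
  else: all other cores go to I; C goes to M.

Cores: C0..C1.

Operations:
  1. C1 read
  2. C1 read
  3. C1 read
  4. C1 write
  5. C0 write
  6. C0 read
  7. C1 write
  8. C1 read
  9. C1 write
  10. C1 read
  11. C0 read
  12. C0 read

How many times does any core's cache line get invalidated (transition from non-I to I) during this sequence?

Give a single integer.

Answer: 2

Derivation:
Op 1: C1 read [C1 read from I: no other sharers -> C1=E (exclusive)] -> [I,E] (invalidations this op: 0; running total: 0)
Op 2: C1 read [C1 read: already in E, no change] -> [I,E] (invalidations this op: 0; running total: 0)
Op 3: C1 read [C1 read: already in E, no change] -> [I,E] (invalidations this op: 0; running total: 0)
Op 4: C1 write [C1 write: invalidate none -> C1=M] -> [I,M] (invalidations this op: 0; running total: 0)
Op 5: C0 write [C0 write: invalidate ['C1=M'] -> C0=M] -> [M,I] (invalidations this op: 1; running total: 1)
Op 6: C0 read [C0 read: already in M, no change] -> [M,I] (invalidations this op: 0; running total: 1)
Op 7: C1 write [C1 write: invalidate ['C0=M'] -> C1=M] -> [I,M] (invalidations this op: 1; running total: 2)
Op 8: C1 read [C1 read: already in M, no change] -> [I,M] (invalidations this op: 0; running total: 2)
Op 9: C1 write [C1 write: already M (modified), no change] -> [I,M] (invalidations this op: 0; running total: 2)
Op 10: C1 read [C1 read: already in M, no change] -> [I,M] (invalidations this op: 0; running total: 2)
Op 11: C0 read [C0 read from I: others=['C1=M'] -> C0=S, others downsized to S] -> [S,S] (invalidations this op: 0; running total: 2)
Op 12: C0 read [C0 read: already in S, no change] -> [S,S] (invalidations this op: 0; running total: 2)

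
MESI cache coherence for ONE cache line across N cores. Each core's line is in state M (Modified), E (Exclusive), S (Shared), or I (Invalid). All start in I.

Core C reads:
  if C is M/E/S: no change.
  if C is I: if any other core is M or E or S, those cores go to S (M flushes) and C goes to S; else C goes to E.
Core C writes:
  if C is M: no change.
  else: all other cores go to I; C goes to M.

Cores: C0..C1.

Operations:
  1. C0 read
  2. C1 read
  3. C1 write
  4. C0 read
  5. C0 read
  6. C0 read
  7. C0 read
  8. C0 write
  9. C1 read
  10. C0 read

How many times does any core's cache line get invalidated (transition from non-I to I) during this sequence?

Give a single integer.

Answer: 2

Derivation:
Op 1: C0 read [C0 read from I: no other sharers -> C0=E (exclusive)] -> [E,I] (invalidations this op: 0; running total: 0)
Op 2: C1 read [C1 read from I: others=['C0=E'] -> C1=S, others downsized to S] -> [S,S] (invalidations this op: 0; running total: 0)
Op 3: C1 write [C1 write: invalidate ['C0=S'] -> C1=M] -> [I,M] (invalidations this op: 1; running total: 1)
Op 4: C0 read [C0 read from I: others=['C1=M'] -> C0=S, others downsized to S] -> [S,S] (invalidations this op: 0; running total: 1)
Op 5: C0 read [C0 read: already in S, no change] -> [S,S] (invalidations this op: 0; running total: 1)
Op 6: C0 read [C0 read: already in S, no change] -> [S,S] (invalidations this op: 0; running total: 1)
Op 7: C0 read [C0 read: already in S, no change] -> [S,S] (invalidations this op: 0; running total: 1)
Op 8: C0 write [C0 write: invalidate ['C1=S'] -> C0=M] -> [M,I] (invalidations this op: 1; running total: 2)
Op 9: C1 read [C1 read from I: others=['C0=M'] -> C1=S, others downsized to S] -> [S,S] (invalidations this op: 0; running total: 2)
Op 10: C0 read [C0 read: already in S, no change] -> [S,S] (invalidations this op: 0; running total: 2)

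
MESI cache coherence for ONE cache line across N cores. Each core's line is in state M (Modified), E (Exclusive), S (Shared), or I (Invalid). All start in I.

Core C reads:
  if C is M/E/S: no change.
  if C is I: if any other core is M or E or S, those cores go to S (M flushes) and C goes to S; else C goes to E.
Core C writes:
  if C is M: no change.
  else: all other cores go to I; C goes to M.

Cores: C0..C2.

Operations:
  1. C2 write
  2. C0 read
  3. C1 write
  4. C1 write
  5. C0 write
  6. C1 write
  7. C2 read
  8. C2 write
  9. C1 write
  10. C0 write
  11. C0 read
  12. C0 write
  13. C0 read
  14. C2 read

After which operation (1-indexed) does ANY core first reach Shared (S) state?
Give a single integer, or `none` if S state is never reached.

Answer: 2

Derivation:
Op 1: C2 write [C2 write: invalidate none -> C2=M] -> [I,I,M]
Op 2: C0 read [C0 read from I: others=['C2=M'] -> C0=S, others downsized to S] -> [S,I,S]
  -> First S state at op 2; remaining ops need not be traced.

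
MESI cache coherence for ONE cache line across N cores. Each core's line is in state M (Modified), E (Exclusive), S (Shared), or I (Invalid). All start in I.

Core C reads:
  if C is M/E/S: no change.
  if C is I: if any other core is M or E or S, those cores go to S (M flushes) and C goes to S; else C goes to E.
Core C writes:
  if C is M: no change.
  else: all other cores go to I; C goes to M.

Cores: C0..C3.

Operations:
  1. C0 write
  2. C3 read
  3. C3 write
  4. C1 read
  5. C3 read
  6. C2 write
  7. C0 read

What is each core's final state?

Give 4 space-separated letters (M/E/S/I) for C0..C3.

Op 1: C0 write [C0 write: invalidate none -> C0=M] -> [M,I,I,I]
Op 2: C3 read [C3 read from I: others=['C0=M'] -> C3=S, others downsized to S] -> [S,I,I,S]
Op 3: C3 write [C3 write: invalidate ['C0=S'] -> C3=M] -> [I,I,I,M]
Op 4: C1 read [C1 read from I: others=['C3=M'] -> C1=S, others downsized to S] -> [I,S,I,S]
Op 5: C3 read [C3 read: already in S, no change] -> [I,S,I,S]
Op 6: C2 write [C2 write: invalidate ['C1=S', 'C3=S'] -> C2=M] -> [I,I,M,I]
Op 7: C0 read [C0 read from I: others=['C2=M'] -> C0=S, others downsized to S] -> [S,I,S,I]

Answer: S I S I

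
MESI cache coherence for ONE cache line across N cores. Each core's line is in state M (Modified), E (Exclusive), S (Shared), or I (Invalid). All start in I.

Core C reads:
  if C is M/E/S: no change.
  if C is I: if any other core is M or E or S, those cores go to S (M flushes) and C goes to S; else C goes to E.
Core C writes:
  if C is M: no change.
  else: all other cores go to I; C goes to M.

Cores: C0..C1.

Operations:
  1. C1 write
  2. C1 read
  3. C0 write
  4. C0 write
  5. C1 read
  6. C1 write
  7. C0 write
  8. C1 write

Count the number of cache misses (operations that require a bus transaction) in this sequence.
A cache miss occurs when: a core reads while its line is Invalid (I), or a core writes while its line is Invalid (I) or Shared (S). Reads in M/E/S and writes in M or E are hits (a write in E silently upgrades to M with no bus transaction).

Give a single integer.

Op 1: C1 write [C1 write: invalidate none -> C1=M] -> [I,M] [MISS #1: write from I]
Op 2: C1 read [C1 read: already in M, no change] -> [I,M] [hit: read from M]
Op 3: C0 write [C0 write: invalidate ['C1=M'] -> C0=M] -> [M,I] [MISS #2: write from I]
Op 4: C0 write [C0 write: already M (modified), no change] -> [M,I] [hit: write from M]
Op 5: C1 read [C1 read from I: others=['C0=M'] -> C1=S, others downsized to S] -> [S,S] [MISS #3: read from I]
Op 6: C1 write [C1 write: invalidate ['C0=S'] -> C1=M] -> [I,M] [MISS #4: write from S]
Op 7: C0 write [C0 write: invalidate ['C1=M'] -> C0=M] -> [M,I] [MISS #5: write from I]
Op 8: C1 write [C1 write: invalidate ['C0=M'] -> C1=M] -> [I,M] [MISS #6: write from I]

Answer: 6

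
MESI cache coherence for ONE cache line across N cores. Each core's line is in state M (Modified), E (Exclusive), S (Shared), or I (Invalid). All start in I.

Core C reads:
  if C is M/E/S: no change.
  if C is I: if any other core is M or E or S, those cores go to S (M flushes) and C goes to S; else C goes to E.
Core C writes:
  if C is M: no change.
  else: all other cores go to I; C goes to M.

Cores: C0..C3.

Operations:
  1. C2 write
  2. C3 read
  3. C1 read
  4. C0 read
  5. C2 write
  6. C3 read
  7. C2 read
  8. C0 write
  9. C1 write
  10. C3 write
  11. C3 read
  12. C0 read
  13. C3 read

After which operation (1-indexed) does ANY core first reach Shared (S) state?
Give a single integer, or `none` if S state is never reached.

Op 1: C2 write [C2 write: invalidate none -> C2=M] -> [I,I,M,I]
Op 2: C3 read [C3 read from I: others=['C2=M'] -> C3=S, others downsized to S] -> [I,I,S,S]
  -> First S state at op 2; remaining ops need not be traced.

Answer: 2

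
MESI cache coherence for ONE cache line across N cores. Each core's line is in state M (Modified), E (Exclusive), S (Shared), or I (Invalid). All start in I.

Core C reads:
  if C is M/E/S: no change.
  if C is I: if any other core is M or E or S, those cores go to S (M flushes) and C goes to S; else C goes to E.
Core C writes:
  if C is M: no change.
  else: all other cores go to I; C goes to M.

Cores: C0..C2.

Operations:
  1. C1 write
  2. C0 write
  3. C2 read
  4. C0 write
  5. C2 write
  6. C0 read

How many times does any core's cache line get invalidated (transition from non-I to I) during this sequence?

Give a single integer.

Answer: 3

Derivation:
Op 1: C1 write [C1 write: invalidate none -> C1=M] -> [I,M,I] (invalidations this op: 0; running total: 0)
Op 2: C0 write [C0 write: invalidate ['C1=M'] -> C0=M] -> [M,I,I] (invalidations this op: 1; running total: 1)
Op 3: C2 read [C2 read from I: others=['C0=M'] -> C2=S, others downsized to S] -> [S,I,S] (invalidations this op: 0; running total: 1)
Op 4: C0 write [C0 write: invalidate ['C2=S'] -> C0=M] -> [M,I,I] (invalidations this op: 1; running total: 2)
Op 5: C2 write [C2 write: invalidate ['C0=M'] -> C2=M] -> [I,I,M] (invalidations this op: 1; running total: 3)
Op 6: C0 read [C0 read from I: others=['C2=M'] -> C0=S, others downsized to S] -> [S,I,S] (invalidations this op: 0; running total: 3)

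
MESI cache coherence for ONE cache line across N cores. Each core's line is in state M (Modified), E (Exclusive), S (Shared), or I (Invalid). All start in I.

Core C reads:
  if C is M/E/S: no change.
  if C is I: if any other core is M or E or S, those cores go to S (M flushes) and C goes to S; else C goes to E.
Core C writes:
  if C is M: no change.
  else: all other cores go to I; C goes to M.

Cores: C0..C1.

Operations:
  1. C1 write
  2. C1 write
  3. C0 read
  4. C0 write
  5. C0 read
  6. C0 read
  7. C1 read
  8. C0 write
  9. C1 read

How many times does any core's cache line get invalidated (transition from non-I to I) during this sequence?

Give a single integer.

Answer: 2

Derivation:
Op 1: C1 write [C1 write: invalidate none -> C1=M] -> [I,M] (invalidations this op: 0; running total: 0)
Op 2: C1 write [C1 write: already M (modified), no change] -> [I,M] (invalidations this op: 0; running total: 0)
Op 3: C0 read [C0 read from I: others=['C1=M'] -> C0=S, others downsized to S] -> [S,S] (invalidations this op: 0; running total: 0)
Op 4: C0 write [C0 write: invalidate ['C1=S'] -> C0=M] -> [M,I] (invalidations this op: 1; running total: 1)
Op 5: C0 read [C0 read: already in M, no change] -> [M,I] (invalidations this op: 0; running total: 1)
Op 6: C0 read [C0 read: already in M, no change] -> [M,I] (invalidations this op: 0; running total: 1)
Op 7: C1 read [C1 read from I: others=['C0=M'] -> C1=S, others downsized to S] -> [S,S] (invalidations this op: 0; running total: 1)
Op 8: C0 write [C0 write: invalidate ['C1=S'] -> C0=M] -> [M,I] (invalidations this op: 1; running total: 2)
Op 9: C1 read [C1 read from I: others=['C0=M'] -> C1=S, others downsized to S] -> [S,S] (invalidations this op: 0; running total: 2)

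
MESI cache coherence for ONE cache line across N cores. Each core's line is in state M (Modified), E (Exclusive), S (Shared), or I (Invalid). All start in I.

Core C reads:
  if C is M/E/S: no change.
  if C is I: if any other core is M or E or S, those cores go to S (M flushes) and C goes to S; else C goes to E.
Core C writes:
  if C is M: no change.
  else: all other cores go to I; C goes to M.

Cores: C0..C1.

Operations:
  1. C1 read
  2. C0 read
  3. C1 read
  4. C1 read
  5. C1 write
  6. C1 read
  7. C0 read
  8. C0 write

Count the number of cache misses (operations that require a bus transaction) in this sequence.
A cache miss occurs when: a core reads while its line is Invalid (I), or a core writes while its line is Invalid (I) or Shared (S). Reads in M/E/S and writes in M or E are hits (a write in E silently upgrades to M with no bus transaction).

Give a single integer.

Answer: 5

Derivation:
Op 1: C1 read [C1 read from I: no other sharers -> C1=E (exclusive)] -> [I,E] [MISS #1: read from I]
Op 2: C0 read [C0 read from I: others=['C1=E'] -> C0=S, others downsized to S] -> [S,S] [MISS #2: read from I]
Op 3: C1 read [C1 read: already in S, no change] -> [S,S] [hit: read from S]
Op 4: C1 read [C1 read: already in S, no change] -> [S,S] [hit: read from S]
Op 5: C1 write [C1 write: invalidate ['C0=S'] -> C1=M] -> [I,M] [MISS #3: write from S]
Op 6: C1 read [C1 read: already in M, no change] -> [I,M] [hit: read from M]
Op 7: C0 read [C0 read from I: others=['C1=M'] -> C0=S, others downsized to S] -> [S,S] [MISS #4: read from I]
Op 8: C0 write [C0 write: invalidate ['C1=S'] -> C0=M] -> [M,I] [MISS #5: write from S]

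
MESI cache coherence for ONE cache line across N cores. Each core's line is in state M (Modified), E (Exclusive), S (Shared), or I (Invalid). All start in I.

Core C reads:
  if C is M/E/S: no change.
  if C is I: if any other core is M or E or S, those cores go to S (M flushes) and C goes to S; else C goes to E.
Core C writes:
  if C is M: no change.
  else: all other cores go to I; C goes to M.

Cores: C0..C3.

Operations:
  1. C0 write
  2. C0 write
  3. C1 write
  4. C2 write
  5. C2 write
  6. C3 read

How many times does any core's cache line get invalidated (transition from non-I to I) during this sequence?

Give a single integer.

Op 1: C0 write [C0 write: invalidate none -> C0=M] -> [M,I,I,I] (invalidations this op: 0; running total: 0)
Op 2: C0 write [C0 write: already M (modified), no change] -> [M,I,I,I] (invalidations this op: 0; running total: 0)
Op 3: C1 write [C1 write: invalidate ['C0=M'] -> C1=M] -> [I,M,I,I] (invalidations this op: 1; running total: 1)
Op 4: C2 write [C2 write: invalidate ['C1=M'] -> C2=M] -> [I,I,M,I] (invalidations this op: 1; running total: 2)
Op 5: C2 write [C2 write: already M (modified), no change] -> [I,I,M,I] (invalidations this op: 0; running total: 2)
Op 6: C3 read [C3 read from I: others=['C2=M'] -> C3=S, others downsized to S] -> [I,I,S,S] (invalidations this op: 0; running total: 2)

Answer: 2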